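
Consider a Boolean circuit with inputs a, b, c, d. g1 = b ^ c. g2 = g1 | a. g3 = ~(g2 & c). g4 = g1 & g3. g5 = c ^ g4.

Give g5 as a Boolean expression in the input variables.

g1 = b ^ c
g2 = g1 | a = (b ^ c) | a
g3 = ~(g2 & c) = ~(((b ^ c) | a) & c)
g4 = g1 & g3 = (b ^ c) & (~(((b ^ c) | a) & c))
g5 = c ^ g4 = c ^ ((b ^ c) & (~(((b ^ c) | a) & c)))

c ^ ((b ^ c) & (~(((b ^ c) | a) & c)))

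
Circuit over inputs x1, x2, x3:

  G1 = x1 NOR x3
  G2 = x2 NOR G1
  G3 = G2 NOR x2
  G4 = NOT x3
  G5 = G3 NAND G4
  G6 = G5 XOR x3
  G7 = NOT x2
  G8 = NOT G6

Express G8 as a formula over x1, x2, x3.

NOT ((((x2 NOR (x1 NOR x3)) NOR x2) NAND NOT x3) XOR x3)

G1 = x1 NOR x3
G2 = x2 NOR G1 = x2 NOR (x1 NOR x3)
G3 = G2 NOR x2 = (x2 NOR (x1 NOR x3)) NOR x2
G4 = NOT x3
G5 = G3 NAND G4 = ((x2 NOR (x1 NOR x3)) NOR x2) NAND NOT x3
G6 = G5 XOR x3 = (((x2 NOR (x1 NOR x3)) NOR x2) NAND NOT x3) XOR x3
G8 = NOT G6 = NOT ((((x2 NOR (x1 NOR x3)) NOR x2) NAND NOT x3) XOR x3)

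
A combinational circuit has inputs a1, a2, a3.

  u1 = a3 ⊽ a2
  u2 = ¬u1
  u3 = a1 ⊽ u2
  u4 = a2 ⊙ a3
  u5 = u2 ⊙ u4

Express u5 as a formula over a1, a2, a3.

¬(a3 ⊽ a2) ⊙ (a2 ⊙ a3)

u1 = a3 ⊽ a2
u2 = ¬u1 = ¬(a3 ⊽ a2)
u4 = a2 ⊙ a3
u5 = u2 ⊙ u4 = ¬(a3 ⊽ a2) ⊙ (a2 ⊙ a3)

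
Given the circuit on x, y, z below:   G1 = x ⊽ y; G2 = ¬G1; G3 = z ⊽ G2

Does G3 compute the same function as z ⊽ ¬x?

G1 = x ⊽ y
G2 = ¬G1 = ¬(x ⊽ y)
G3 = z ⊽ G2 = z ⊽ ¬(x ⊽ y)
At x=0, y=0, z=0: circuit gives 1, formula gives 0.

No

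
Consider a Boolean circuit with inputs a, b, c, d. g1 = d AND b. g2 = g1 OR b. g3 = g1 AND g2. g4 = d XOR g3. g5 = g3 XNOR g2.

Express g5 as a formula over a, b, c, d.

g1 = d AND b
g2 = g1 OR b = (d AND b) OR b
g3 = g1 AND g2 = (d AND b) AND ((d AND b) OR b)
g5 = g3 XNOR g2 = ((d AND b) AND ((d AND b) OR b)) XNOR ((d AND b) OR b)

((d AND b) AND ((d AND b) OR b)) XNOR ((d AND b) OR b)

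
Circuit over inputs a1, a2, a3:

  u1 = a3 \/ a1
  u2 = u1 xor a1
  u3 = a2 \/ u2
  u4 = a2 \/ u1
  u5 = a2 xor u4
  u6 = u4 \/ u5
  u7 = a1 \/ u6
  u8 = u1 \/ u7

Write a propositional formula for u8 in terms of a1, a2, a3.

u1 = a3 \/ a1
u4 = a2 \/ u1 = a2 \/ (a3 \/ a1)
u5 = a2 xor u4 = a2 xor (a2 \/ (a3 \/ a1))
u6 = u4 \/ u5 = (a2 \/ (a3 \/ a1)) \/ (a2 xor (a2 \/ (a3 \/ a1)))
u7 = a1 \/ u6 = a1 \/ ((a2 \/ (a3 \/ a1)) \/ (a2 xor (a2 \/ (a3 \/ a1))))
u8 = u1 \/ u7 = (a3 \/ a1) \/ (a1 \/ ((a2 \/ (a3 \/ a1)) \/ (a2 xor (a2 \/ (a3 \/ a1)))))

(a3 \/ a1) \/ (a1 \/ ((a2 \/ (a3 \/ a1)) \/ (a2 xor (a2 \/ (a3 \/ a1)))))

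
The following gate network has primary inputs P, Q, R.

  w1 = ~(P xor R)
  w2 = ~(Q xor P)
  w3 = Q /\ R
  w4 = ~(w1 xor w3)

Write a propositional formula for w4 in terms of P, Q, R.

w1 = ~(P xor R)
w3 = Q /\ R
w4 = ~(w1 xor w3) = ~((~(P xor R)) xor (Q /\ R))

~((~(P xor R)) xor (Q /\ R))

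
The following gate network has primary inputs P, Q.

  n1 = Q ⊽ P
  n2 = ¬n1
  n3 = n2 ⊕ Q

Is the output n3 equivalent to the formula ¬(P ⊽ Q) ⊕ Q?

Yes

n1 = Q ⊽ P
n2 = ¬n1 = ¬(Q ⊽ P)
n3 = n2 ⊕ Q = ¬(Q ⊽ P) ⊕ Q
At P=0, Q=0: circuit gives 0, formula gives 0.
At P=1, Q=0: circuit gives 1, formula gives 1.
Agrees on all 4 inputs.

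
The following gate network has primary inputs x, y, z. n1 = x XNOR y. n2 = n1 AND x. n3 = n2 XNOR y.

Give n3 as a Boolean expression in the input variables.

n1 = x XNOR y
n2 = n1 AND x = (x XNOR y) AND x
n3 = n2 XNOR y = ((x XNOR y) AND x) XNOR y

((x XNOR y) AND x) XNOR y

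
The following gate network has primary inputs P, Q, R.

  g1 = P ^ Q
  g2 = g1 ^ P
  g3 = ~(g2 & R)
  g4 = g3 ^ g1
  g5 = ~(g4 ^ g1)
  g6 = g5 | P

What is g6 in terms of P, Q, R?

(~(((~(((P ^ Q) ^ P) & R)) ^ (P ^ Q)) ^ (P ^ Q))) | P

g1 = P ^ Q
g2 = g1 ^ P = (P ^ Q) ^ P
g3 = ~(g2 & R) = ~(((P ^ Q) ^ P) & R)
g4 = g3 ^ g1 = (~(((P ^ Q) ^ P) & R)) ^ (P ^ Q)
g5 = ~(g4 ^ g1) = ~(((~(((P ^ Q) ^ P) & R)) ^ (P ^ Q)) ^ (P ^ Q))
g6 = g5 | P = (~(((~(((P ^ Q) ^ P) & R)) ^ (P ^ Q)) ^ (P ^ Q))) | P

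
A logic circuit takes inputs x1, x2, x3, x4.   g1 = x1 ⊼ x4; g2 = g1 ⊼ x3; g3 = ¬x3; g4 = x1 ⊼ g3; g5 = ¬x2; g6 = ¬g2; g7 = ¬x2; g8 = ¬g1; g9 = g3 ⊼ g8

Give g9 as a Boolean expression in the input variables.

¬x3 ⊼ ¬(x1 ⊼ x4)

g1 = x1 ⊼ x4
g3 = ¬x3
g8 = ¬g1 = ¬(x1 ⊼ x4)
g9 = g3 ⊼ g8 = ¬x3 ⊼ ¬(x1 ⊼ x4)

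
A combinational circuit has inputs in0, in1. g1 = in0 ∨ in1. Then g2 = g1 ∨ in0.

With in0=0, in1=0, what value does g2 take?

g1 = 0 ∨ 0 = 0
g2 = 0 ∨ 0 = 0

0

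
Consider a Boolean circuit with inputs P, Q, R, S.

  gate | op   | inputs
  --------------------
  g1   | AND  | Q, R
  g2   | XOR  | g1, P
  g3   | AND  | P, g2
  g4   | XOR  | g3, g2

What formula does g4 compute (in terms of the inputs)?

g1 = Q AND R
g2 = g1 XOR P = (Q AND R) XOR P
g3 = P AND g2 = P AND ((Q AND R) XOR P)
g4 = g3 XOR g2 = (P AND ((Q AND R) XOR P)) XOR ((Q AND R) XOR P)

(P AND ((Q AND R) XOR P)) XOR ((Q AND R) XOR P)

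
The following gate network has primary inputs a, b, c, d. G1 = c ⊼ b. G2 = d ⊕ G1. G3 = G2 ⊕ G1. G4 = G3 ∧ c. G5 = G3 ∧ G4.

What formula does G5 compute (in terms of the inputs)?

G1 = c ⊼ b
G2 = d ⊕ G1 = d ⊕ (c ⊼ b)
G3 = G2 ⊕ G1 = (d ⊕ (c ⊼ b)) ⊕ (c ⊼ b)
G4 = G3 ∧ c = ((d ⊕ (c ⊼ b)) ⊕ (c ⊼ b)) ∧ c
G5 = G3 ∧ G4 = ((d ⊕ (c ⊼ b)) ⊕ (c ⊼ b)) ∧ (((d ⊕ (c ⊼ b)) ⊕ (c ⊼ b)) ∧ c)

((d ⊕ (c ⊼ b)) ⊕ (c ⊼ b)) ∧ (((d ⊕ (c ⊼ b)) ⊕ (c ⊼ b)) ∧ c)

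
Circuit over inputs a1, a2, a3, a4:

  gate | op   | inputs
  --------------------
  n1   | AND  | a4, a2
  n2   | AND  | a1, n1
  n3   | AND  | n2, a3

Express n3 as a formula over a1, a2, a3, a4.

(a1 AND (a4 AND a2)) AND a3

n1 = a4 AND a2
n2 = a1 AND n1 = a1 AND (a4 AND a2)
n3 = n2 AND a3 = (a1 AND (a4 AND a2)) AND a3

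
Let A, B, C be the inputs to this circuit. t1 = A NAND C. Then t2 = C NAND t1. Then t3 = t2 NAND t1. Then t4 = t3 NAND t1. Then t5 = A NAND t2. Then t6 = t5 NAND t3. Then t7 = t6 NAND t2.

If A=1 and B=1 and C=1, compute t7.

t1 = 1 NAND 1 = 0
t2 = 1 NAND 0 = 1
t3 = 1 NAND 0 = 1
t5 = 1 NAND 1 = 0
t6 = 0 NAND 1 = 1
t7 = 1 NAND 1 = 0

0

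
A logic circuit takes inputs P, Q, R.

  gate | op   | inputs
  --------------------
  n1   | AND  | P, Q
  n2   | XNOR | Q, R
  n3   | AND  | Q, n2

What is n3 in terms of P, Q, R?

Q AND (Q XNOR R)

n2 = Q XNOR R
n3 = Q AND n2 = Q AND (Q XNOR R)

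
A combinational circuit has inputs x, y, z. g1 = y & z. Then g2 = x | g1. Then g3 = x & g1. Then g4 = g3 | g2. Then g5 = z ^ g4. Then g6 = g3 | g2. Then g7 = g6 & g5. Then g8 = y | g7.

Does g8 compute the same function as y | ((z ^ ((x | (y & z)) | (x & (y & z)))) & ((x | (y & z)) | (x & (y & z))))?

Yes

g1 = y & z
g2 = x | g1 = x | (y & z)
g3 = x & g1 = x & (y & z)
g4 = g3 | g2 = (x & (y & z)) | (x | (y & z))
g5 = z ^ g4 = z ^ ((x & (y & z)) | (x | (y & z)))
g6 = g3 | g2 = (x & (y & z)) | (x | (y & z))
g7 = g6 & g5 = ((x & (y & z)) | (x | (y & z))) & (z ^ ((x & (y & z)) | (x | (y & z))))
g8 = y | g7 = y | (((x & (y & z)) | (x | (y & z))) & (z ^ ((x & (y & z)) | (x | (y & z)))))
At x=0, y=0, z=0: circuit gives 0, formula gives 0.
At x=0, y=1, z=0: circuit gives 1, formula gives 1.
Agrees on all 8 inputs.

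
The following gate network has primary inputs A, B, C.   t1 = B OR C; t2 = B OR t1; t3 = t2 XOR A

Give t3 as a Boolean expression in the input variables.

(B OR (B OR C)) XOR A

t1 = B OR C
t2 = B OR t1 = B OR (B OR C)
t3 = t2 XOR A = (B OR (B OR C)) XOR A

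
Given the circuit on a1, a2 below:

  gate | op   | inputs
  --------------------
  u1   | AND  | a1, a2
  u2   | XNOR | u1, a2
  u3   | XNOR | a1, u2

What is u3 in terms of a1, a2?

u1 = a1 AND a2
u2 = u1 XNOR a2 = (a1 AND a2) XNOR a2
u3 = a1 XNOR u2 = a1 XNOR ((a1 AND a2) XNOR a2)

a1 XNOR ((a1 AND a2) XNOR a2)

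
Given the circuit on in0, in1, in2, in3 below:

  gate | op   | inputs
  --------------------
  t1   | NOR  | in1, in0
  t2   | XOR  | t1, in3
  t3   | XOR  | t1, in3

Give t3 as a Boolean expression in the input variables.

t1 = in1 NOR in0
t3 = t1 XOR in3 = (in1 NOR in0) XOR in3

(in1 NOR in0) XOR in3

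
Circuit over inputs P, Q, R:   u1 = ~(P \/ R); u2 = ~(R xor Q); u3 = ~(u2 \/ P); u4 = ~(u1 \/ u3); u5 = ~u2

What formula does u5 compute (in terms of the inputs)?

~(~(R xor Q))

u2 = ~(R xor Q)
u5 = ~u2 = ~(~(R xor Q))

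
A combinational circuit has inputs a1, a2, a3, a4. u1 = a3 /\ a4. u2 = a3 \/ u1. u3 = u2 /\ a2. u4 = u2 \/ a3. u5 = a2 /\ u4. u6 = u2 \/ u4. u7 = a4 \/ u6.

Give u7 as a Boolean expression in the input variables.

u1 = a3 /\ a4
u2 = a3 \/ u1 = a3 \/ (a3 /\ a4)
u4 = u2 \/ a3 = (a3 \/ (a3 /\ a4)) \/ a3
u6 = u2 \/ u4 = (a3 \/ (a3 /\ a4)) \/ ((a3 \/ (a3 /\ a4)) \/ a3)
u7 = a4 \/ u6 = a4 \/ ((a3 \/ (a3 /\ a4)) \/ ((a3 \/ (a3 /\ a4)) \/ a3))

a4 \/ ((a3 \/ (a3 /\ a4)) \/ ((a3 \/ (a3 /\ a4)) \/ a3))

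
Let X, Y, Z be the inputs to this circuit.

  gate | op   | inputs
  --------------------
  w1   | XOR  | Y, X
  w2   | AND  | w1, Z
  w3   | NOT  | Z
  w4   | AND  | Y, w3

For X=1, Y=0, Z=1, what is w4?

w3 = NOT 1 = 0
w4 = 0 AND 0 = 0

0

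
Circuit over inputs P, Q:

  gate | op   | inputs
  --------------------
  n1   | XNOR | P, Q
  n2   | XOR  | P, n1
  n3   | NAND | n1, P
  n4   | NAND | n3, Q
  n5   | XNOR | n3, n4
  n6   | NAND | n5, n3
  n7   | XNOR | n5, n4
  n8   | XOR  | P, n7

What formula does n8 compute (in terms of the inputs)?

P XOR ((((P XNOR Q) NAND P) XNOR (((P XNOR Q) NAND P) NAND Q)) XNOR (((P XNOR Q) NAND P) NAND Q))

n1 = P XNOR Q
n3 = n1 NAND P = (P XNOR Q) NAND P
n4 = n3 NAND Q = ((P XNOR Q) NAND P) NAND Q
n5 = n3 XNOR n4 = ((P XNOR Q) NAND P) XNOR (((P XNOR Q) NAND P) NAND Q)
n7 = n5 XNOR n4 = (((P XNOR Q) NAND P) XNOR (((P XNOR Q) NAND P) NAND Q)) XNOR (((P XNOR Q) NAND P) NAND Q)
n8 = P XOR n7 = P XOR ((((P XNOR Q) NAND P) XNOR (((P XNOR Q) NAND P) NAND Q)) XNOR (((P XNOR Q) NAND P) NAND Q))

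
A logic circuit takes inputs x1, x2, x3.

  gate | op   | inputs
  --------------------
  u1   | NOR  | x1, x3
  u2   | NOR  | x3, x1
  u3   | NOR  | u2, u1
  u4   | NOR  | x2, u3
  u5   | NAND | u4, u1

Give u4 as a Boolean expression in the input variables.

u1 = x1 NOR x3
u2 = x3 NOR x1
u3 = u2 NOR u1 = (x3 NOR x1) NOR (x1 NOR x3)
u4 = x2 NOR u3 = x2 NOR ((x3 NOR x1) NOR (x1 NOR x3))

x2 NOR ((x3 NOR x1) NOR (x1 NOR x3))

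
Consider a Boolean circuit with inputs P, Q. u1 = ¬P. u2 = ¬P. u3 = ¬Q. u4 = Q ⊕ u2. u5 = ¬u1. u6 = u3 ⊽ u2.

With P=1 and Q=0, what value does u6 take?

u2 = ¬1 = 0
u3 = ¬0 = 1
u6 = 1 ⊽ 0 = 0

0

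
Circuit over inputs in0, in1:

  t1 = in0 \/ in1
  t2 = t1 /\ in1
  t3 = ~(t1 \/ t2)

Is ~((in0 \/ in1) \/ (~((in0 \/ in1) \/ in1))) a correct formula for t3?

No

t1 = in0 \/ in1
t2 = t1 /\ in1 = (in0 \/ in1) /\ in1
t3 = ~(t1 \/ t2) = ~((in0 \/ in1) \/ ((in0 \/ in1) /\ in1))
At in0=0, in1=0: circuit gives 1, formula gives 0.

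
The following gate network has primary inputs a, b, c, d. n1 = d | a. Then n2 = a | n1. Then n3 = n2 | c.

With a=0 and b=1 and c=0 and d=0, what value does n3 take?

0

n1 = 0 | 0 = 0
n2 = 0 | 0 = 0
n3 = 0 | 0 = 0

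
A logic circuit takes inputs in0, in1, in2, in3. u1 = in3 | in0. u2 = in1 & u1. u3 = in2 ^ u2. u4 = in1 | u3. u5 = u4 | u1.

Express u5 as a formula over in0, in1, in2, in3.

u1 = in3 | in0
u2 = in1 & u1 = in1 & (in3 | in0)
u3 = in2 ^ u2 = in2 ^ (in1 & (in3 | in0))
u4 = in1 | u3 = in1 | (in2 ^ (in1 & (in3 | in0)))
u5 = u4 | u1 = (in1 | (in2 ^ (in1 & (in3 | in0)))) | (in3 | in0)

(in1 | (in2 ^ (in1 & (in3 | in0)))) | (in3 | in0)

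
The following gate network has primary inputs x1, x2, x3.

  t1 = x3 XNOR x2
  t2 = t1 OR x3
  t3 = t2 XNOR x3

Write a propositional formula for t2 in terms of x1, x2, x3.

t1 = x3 XNOR x2
t2 = t1 OR x3 = (x3 XNOR x2) OR x3

(x3 XNOR x2) OR x3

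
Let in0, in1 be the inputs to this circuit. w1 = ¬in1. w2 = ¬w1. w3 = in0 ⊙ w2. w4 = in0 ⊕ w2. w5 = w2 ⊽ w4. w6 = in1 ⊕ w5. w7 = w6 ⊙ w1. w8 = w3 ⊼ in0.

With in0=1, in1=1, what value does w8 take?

w1 = ¬1 = 0
w2 = ¬0 = 1
w3 = 1 ⊙ 1 = 1
w8 = 1 ⊼ 1 = 0

0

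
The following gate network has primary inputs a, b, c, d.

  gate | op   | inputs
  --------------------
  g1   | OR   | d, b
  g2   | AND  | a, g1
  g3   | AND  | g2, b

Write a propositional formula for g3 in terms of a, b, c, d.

(a AND (d OR b)) AND b

g1 = d OR b
g2 = a AND g1 = a AND (d OR b)
g3 = g2 AND b = (a AND (d OR b)) AND b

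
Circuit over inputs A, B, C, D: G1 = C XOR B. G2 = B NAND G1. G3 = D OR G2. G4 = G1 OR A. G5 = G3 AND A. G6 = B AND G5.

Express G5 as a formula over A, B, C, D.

(D OR (B NAND (C XOR B))) AND A

G1 = C XOR B
G2 = B NAND G1 = B NAND (C XOR B)
G3 = D OR G2 = D OR (B NAND (C XOR B))
G5 = G3 AND A = (D OR (B NAND (C XOR B))) AND A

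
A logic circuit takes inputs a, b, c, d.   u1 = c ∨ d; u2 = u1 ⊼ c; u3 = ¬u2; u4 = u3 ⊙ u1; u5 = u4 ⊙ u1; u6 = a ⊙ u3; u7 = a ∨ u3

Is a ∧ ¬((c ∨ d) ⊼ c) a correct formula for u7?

u1 = c ∨ d
u2 = u1 ⊼ c = (c ∨ d) ⊼ c
u3 = ¬u2 = ¬((c ∨ d) ⊼ c)
u7 = a ∨ u3 = a ∨ ¬((c ∨ d) ⊼ c)
At a=0, b=0, c=1, d=0: circuit gives 1, formula gives 0.

No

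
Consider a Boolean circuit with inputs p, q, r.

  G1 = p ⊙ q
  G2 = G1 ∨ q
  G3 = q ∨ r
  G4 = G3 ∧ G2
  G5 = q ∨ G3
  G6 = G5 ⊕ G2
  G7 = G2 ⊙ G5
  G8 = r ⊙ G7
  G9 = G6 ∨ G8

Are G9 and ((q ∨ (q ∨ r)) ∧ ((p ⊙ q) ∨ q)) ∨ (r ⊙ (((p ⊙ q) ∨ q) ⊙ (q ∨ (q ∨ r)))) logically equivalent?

No

G1 = p ⊙ q
G2 = G1 ∨ q = (p ⊙ q) ∨ q
G3 = q ∨ r
G5 = q ∨ G3 = q ∨ (q ∨ r)
G6 = G5 ⊕ G2 = (q ∨ (q ∨ r)) ⊕ ((p ⊙ q) ∨ q)
G7 = G2 ⊙ G5 = ((p ⊙ q) ∨ q) ⊙ (q ∨ (q ∨ r))
G8 = r ⊙ G7 = r ⊙ (((p ⊙ q) ∨ q) ⊙ (q ∨ (q ∨ r)))
G9 = G6 ∨ G8 = ((q ∨ (q ∨ r)) ⊕ ((p ⊙ q) ∨ q)) ∨ (r ⊙ (((p ⊙ q) ∨ q) ⊙ (q ∨ (q ∨ r))))
At p=0, q=1, r=0: circuit gives 0, formula gives 1.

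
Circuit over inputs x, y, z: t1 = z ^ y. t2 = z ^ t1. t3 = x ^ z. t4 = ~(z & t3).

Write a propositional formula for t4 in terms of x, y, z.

t3 = x ^ z
t4 = ~(z & t3) = ~(z & (x ^ z))

~(z & (x ^ z))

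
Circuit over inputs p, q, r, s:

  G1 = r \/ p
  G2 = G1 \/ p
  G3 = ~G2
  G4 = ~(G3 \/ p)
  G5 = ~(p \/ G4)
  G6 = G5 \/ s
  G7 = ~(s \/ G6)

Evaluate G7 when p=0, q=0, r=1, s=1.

0

G1 = 1 \/ 0 = 1
G2 = 1 \/ 0 = 1
G3 = ~1 = 0
G4 = ~(0 \/ 0) = 1
G5 = ~(0 \/ 1) = 0
G6 = 0 \/ 1 = 1
G7 = ~(1 \/ 1) = 0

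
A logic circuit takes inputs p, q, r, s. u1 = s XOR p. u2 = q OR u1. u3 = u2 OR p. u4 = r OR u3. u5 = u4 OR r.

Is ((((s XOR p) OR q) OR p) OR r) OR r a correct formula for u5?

Yes

u1 = s XOR p
u2 = q OR u1 = q OR (s XOR p)
u3 = u2 OR p = (q OR (s XOR p)) OR p
u4 = r OR u3 = r OR ((q OR (s XOR p)) OR p)
u5 = u4 OR r = (r OR ((q OR (s XOR p)) OR p)) OR r
At p=0, q=0, r=0, s=0: circuit gives 0, formula gives 0.
At p=0, q=0, r=0, s=1: circuit gives 1, formula gives 1.
Agrees on all 16 inputs.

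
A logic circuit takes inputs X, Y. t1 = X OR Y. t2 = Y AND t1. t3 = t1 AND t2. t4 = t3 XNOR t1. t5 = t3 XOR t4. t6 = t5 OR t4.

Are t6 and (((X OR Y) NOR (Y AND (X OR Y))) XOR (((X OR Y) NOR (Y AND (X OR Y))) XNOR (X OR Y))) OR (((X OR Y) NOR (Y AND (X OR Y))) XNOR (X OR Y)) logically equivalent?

No

t1 = X OR Y
t2 = Y AND t1 = Y AND (X OR Y)
t3 = t1 AND t2 = (X OR Y) AND (Y AND (X OR Y))
t4 = t3 XNOR t1 = ((X OR Y) AND (Y AND (X OR Y))) XNOR (X OR Y)
t5 = t3 XOR t4 = ((X OR Y) AND (Y AND (X OR Y))) XOR (((X OR Y) AND (Y AND (X OR Y))) XNOR (X OR Y))
t6 = t5 OR t4 = (((X OR Y) AND (Y AND (X OR Y))) XOR (((X OR Y) AND (Y AND (X OR Y))) XNOR (X OR Y))) OR (((X OR Y) AND (Y AND (X OR Y))) XNOR (X OR Y))
At X=0, Y=1: circuit gives 1, formula gives 0.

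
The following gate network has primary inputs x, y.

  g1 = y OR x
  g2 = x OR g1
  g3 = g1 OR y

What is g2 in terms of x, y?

g1 = y OR x
g2 = x OR g1 = x OR (y OR x)

x OR (y OR x)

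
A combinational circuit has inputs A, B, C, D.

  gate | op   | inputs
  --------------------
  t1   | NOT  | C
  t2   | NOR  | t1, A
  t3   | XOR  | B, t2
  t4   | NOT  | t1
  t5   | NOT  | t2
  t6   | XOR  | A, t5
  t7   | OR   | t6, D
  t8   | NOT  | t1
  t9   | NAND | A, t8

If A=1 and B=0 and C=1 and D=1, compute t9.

0

t1 = NOT 1 = 0
t8 = NOT 0 = 1
t9 = 1 NAND 1 = 0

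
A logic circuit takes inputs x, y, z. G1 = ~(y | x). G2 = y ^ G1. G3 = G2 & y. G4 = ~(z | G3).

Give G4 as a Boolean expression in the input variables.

~(z | ((y ^ (~(y | x))) & y))

G1 = ~(y | x)
G2 = y ^ G1 = y ^ (~(y | x))
G3 = G2 & y = (y ^ (~(y | x))) & y
G4 = ~(z | G3) = ~(z | ((y ^ (~(y | x))) & y))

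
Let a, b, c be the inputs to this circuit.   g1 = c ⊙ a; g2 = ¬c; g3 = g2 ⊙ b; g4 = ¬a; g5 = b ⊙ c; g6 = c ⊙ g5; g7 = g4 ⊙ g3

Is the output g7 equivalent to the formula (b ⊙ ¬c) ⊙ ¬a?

Yes

g2 = ¬c
g3 = g2 ⊙ b = ¬c ⊙ b
g4 = ¬a
g7 = g4 ⊙ g3 = ¬a ⊙ (¬c ⊙ b)
At a=0, b=0, c=0: circuit gives 0, formula gives 0.
At a=0, b=0, c=1: circuit gives 1, formula gives 1.
Agrees on all 8 inputs.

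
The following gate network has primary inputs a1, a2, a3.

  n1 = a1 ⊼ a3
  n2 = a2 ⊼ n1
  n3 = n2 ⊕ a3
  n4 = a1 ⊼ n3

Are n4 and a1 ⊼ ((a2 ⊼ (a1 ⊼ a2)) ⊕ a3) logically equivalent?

n1 = a1 ⊼ a3
n2 = a2 ⊼ n1 = a2 ⊼ (a1 ⊼ a3)
n3 = n2 ⊕ a3 = (a2 ⊼ (a1 ⊼ a3)) ⊕ a3
n4 = a1 ⊼ n3 = a1 ⊼ ((a2 ⊼ (a1 ⊼ a3)) ⊕ a3)
At a1=1, a2=1, a3=0: circuit gives 1, formula gives 0.

No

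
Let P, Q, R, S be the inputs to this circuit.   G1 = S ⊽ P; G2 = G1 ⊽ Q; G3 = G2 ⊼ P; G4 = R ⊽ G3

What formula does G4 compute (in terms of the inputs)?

R ⊽ (((S ⊽ P) ⊽ Q) ⊼ P)

G1 = S ⊽ P
G2 = G1 ⊽ Q = (S ⊽ P) ⊽ Q
G3 = G2 ⊼ P = ((S ⊽ P) ⊽ Q) ⊼ P
G4 = R ⊽ G3 = R ⊽ (((S ⊽ P) ⊽ Q) ⊼ P)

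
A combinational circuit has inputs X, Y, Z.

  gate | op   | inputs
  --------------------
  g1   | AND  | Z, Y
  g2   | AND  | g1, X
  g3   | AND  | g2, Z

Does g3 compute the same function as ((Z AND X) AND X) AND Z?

No

g1 = Z AND Y
g2 = g1 AND X = (Z AND Y) AND X
g3 = g2 AND Z = ((Z AND Y) AND X) AND Z
At X=1, Y=0, Z=1: circuit gives 0, formula gives 1.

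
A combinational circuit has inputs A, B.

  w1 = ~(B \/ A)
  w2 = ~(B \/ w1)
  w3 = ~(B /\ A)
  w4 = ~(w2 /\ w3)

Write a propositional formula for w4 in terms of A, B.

~((~(B \/ (~(B \/ A)))) /\ (~(B /\ A)))

w1 = ~(B \/ A)
w2 = ~(B \/ w1) = ~(B \/ (~(B \/ A)))
w3 = ~(B /\ A)
w4 = ~(w2 /\ w3) = ~((~(B \/ (~(B \/ A)))) /\ (~(B /\ A)))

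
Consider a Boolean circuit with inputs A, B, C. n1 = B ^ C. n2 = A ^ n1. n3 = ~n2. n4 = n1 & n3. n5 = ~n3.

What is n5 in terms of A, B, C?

~~(A ^ (B ^ C))

n1 = B ^ C
n2 = A ^ n1 = A ^ (B ^ C)
n3 = ~n2 = ~(A ^ (B ^ C))
n5 = ~n3 = ~~(A ^ (B ^ C))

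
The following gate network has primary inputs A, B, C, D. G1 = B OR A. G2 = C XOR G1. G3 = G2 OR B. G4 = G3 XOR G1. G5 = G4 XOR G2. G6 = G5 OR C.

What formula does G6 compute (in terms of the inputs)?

G1 = B OR A
G2 = C XOR G1 = C XOR (B OR A)
G3 = G2 OR B = (C XOR (B OR A)) OR B
G4 = G3 XOR G1 = ((C XOR (B OR A)) OR B) XOR (B OR A)
G5 = G4 XOR G2 = (((C XOR (B OR A)) OR B) XOR (B OR A)) XOR (C XOR (B OR A))
G6 = G5 OR C = ((((C XOR (B OR A)) OR B) XOR (B OR A)) XOR (C XOR (B OR A))) OR C

((((C XOR (B OR A)) OR B) XOR (B OR A)) XOR (C XOR (B OR A))) OR C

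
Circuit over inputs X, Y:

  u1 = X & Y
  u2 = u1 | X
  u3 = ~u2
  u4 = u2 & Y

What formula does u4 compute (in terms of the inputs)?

u1 = X & Y
u2 = u1 | X = (X & Y) | X
u4 = u2 & Y = ((X & Y) | X) & Y

((X & Y) | X) & Y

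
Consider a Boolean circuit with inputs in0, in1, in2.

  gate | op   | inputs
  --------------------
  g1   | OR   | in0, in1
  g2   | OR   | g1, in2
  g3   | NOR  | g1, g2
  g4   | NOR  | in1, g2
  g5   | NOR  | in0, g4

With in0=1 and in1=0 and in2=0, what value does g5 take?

g1 = 1 OR 0 = 1
g2 = 1 OR 0 = 1
g4 = 0 NOR 1 = 0
g5 = 1 NOR 0 = 0

0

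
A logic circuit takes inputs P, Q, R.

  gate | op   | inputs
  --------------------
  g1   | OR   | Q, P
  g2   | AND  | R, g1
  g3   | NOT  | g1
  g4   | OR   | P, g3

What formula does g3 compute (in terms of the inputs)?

g1 = Q OR P
g3 = NOT g1 = NOT (Q OR P)

NOT (Q OR P)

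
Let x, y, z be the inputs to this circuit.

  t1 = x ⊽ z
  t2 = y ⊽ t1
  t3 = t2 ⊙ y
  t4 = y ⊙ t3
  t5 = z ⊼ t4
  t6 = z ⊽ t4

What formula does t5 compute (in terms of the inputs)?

z ⊼ (y ⊙ ((y ⊽ (x ⊽ z)) ⊙ y))

t1 = x ⊽ z
t2 = y ⊽ t1 = y ⊽ (x ⊽ z)
t3 = t2 ⊙ y = (y ⊽ (x ⊽ z)) ⊙ y
t4 = y ⊙ t3 = y ⊙ ((y ⊽ (x ⊽ z)) ⊙ y)
t5 = z ⊼ t4 = z ⊼ (y ⊙ ((y ⊽ (x ⊽ z)) ⊙ y))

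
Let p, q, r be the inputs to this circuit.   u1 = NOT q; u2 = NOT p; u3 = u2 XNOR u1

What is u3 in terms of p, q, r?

NOT p XNOR NOT q

u1 = NOT q
u2 = NOT p
u3 = u2 XNOR u1 = NOT p XNOR NOT q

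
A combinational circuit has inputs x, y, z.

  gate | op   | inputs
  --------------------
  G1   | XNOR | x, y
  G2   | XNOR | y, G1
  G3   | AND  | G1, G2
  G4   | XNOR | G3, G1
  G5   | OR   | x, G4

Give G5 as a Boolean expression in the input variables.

x OR (((x XNOR y) AND (y XNOR (x XNOR y))) XNOR (x XNOR y))

G1 = x XNOR y
G2 = y XNOR G1 = y XNOR (x XNOR y)
G3 = G1 AND G2 = (x XNOR y) AND (y XNOR (x XNOR y))
G4 = G3 XNOR G1 = ((x XNOR y) AND (y XNOR (x XNOR y))) XNOR (x XNOR y)
G5 = x OR G4 = x OR (((x XNOR y) AND (y XNOR (x XNOR y))) XNOR (x XNOR y))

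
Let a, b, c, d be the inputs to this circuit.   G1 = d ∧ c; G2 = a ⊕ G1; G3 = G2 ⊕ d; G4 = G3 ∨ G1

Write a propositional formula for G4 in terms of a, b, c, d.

((a ⊕ (d ∧ c)) ⊕ d) ∨ (d ∧ c)

G1 = d ∧ c
G2 = a ⊕ G1 = a ⊕ (d ∧ c)
G3 = G2 ⊕ d = (a ⊕ (d ∧ c)) ⊕ d
G4 = G3 ∨ G1 = ((a ⊕ (d ∧ c)) ⊕ d) ∨ (d ∧ c)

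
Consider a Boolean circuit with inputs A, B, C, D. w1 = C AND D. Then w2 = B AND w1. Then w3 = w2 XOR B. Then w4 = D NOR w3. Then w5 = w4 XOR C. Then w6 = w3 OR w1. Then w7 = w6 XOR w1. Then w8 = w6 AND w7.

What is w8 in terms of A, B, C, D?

(((B AND (C AND D)) XOR B) OR (C AND D)) AND ((((B AND (C AND D)) XOR B) OR (C AND D)) XOR (C AND D))

w1 = C AND D
w2 = B AND w1 = B AND (C AND D)
w3 = w2 XOR B = (B AND (C AND D)) XOR B
w6 = w3 OR w1 = ((B AND (C AND D)) XOR B) OR (C AND D)
w7 = w6 XOR w1 = (((B AND (C AND D)) XOR B) OR (C AND D)) XOR (C AND D)
w8 = w6 AND w7 = (((B AND (C AND D)) XOR B) OR (C AND D)) AND ((((B AND (C AND D)) XOR B) OR (C AND D)) XOR (C AND D))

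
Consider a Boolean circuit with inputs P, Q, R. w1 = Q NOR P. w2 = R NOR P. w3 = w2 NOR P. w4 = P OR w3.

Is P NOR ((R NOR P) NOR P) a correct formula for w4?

w2 = R NOR P
w3 = w2 NOR P = (R NOR P) NOR P
w4 = P OR w3 = P OR ((R NOR P) NOR P)
At P=0, Q=0, R=0: circuit gives 0, formula gives 1.

No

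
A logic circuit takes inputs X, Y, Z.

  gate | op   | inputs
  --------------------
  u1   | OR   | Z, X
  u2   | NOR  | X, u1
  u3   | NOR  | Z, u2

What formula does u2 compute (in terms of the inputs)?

u1 = Z OR X
u2 = X NOR u1 = X NOR (Z OR X)

X NOR (Z OR X)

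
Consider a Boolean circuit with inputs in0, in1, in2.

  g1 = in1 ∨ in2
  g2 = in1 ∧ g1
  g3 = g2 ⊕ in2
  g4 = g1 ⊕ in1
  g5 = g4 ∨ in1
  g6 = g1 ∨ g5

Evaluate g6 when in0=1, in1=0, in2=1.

g1 = 0 ∨ 1 = 1
g4 = 1 ⊕ 0 = 1
g5 = 1 ∨ 0 = 1
g6 = 1 ∨ 1 = 1

1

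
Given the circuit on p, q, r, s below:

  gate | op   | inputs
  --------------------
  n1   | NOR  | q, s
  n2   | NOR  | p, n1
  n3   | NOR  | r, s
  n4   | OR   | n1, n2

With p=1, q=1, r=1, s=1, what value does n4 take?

0

n1 = 1 NOR 1 = 0
n2 = 1 NOR 0 = 0
n4 = 0 OR 0 = 0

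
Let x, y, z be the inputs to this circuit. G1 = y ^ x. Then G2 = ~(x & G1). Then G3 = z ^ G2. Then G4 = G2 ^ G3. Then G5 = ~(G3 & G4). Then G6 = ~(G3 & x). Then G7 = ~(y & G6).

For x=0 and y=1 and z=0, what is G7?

0

G1 = 1 ^ 0 = 1
G2 = ~(0 & 1) = 1
G3 = 0 ^ 1 = 1
G6 = ~(1 & 0) = 1
G7 = ~(1 & 1) = 0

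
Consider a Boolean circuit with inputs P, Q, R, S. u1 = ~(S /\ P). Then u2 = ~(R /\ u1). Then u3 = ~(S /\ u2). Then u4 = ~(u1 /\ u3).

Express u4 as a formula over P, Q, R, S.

~((~(S /\ P)) /\ (~(S /\ (~(R /\ (~(S /\ P)))))))

u1 = ~(S /\ P)
u2 = ~(R /\ u1) = ~(R /\ (~(S /\ P)))
u3 = ~(S /\ u2) = ~(S /\ (~(R /\ (~(S /\ P)))))
u4 = ~(u1 /\ u3) = ~((~(S /\ P)) /\ (~(S /\ (~(R /\ (~(S /\ P)))))))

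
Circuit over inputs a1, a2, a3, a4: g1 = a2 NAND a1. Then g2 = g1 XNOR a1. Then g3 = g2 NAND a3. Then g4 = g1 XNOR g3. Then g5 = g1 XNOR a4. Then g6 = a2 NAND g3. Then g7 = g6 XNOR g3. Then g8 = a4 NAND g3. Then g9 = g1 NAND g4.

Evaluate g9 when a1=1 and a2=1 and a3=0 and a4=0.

1

g1 = 1 NAND 1 = 0
g2 = 0 XNOR 1 = 0
g3 = 0 NAND 0 = 1
g4 = 0 XNOR 1 = 0
g9 = 0 NAND 0 = 1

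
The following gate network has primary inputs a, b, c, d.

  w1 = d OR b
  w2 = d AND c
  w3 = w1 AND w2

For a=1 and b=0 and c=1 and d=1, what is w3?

w1 = 1 OR 0 = 1
w2 = 1 AND 1 = 1
w3 = 1 AND 1 = 1

1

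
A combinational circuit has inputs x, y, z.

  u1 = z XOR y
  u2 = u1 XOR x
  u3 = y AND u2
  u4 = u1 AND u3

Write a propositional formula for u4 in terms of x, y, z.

(z XOR y) AND (y AND ((z XOR y) XOR x))

u1 = z XOR y
u2 = u1 XOR x = (z XOR y) XOR x
u3 = y AND u2 = y AND ((z XOR y) XOR x)
u4 = u1 AND u3 = (z XOR y) AND (y AND ((z XOR y) XOR x))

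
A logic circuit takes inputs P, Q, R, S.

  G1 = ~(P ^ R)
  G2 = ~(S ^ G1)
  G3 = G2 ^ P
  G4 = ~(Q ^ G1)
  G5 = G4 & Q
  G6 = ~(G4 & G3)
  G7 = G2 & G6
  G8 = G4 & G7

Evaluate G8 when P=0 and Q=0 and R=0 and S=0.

0

G1 = ~(0 ^ 0) = 1
G2 = ~(0 ^ 1) = 0
G3 = 0 ^ 0 = 0
G4 = ~(0 ^ 1) = 0
G6 = ~(0 & 0) = 1
G7 = 0 & 1 = 0
G8 = 0 & 0 = 0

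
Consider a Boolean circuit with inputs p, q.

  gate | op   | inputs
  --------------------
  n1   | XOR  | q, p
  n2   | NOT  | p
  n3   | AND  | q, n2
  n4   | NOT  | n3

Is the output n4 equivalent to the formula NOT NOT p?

n2 = NOT p
n3 = q AND n2 = q AND NOT p
n4 = NOT n3 = NOT (q AND NOT p)
At p=0, q=0: circuit gives 1, formula gives 0.

No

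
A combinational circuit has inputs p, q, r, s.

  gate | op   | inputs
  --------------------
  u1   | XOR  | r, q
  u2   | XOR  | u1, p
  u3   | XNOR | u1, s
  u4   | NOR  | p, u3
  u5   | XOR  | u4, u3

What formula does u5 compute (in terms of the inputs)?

(p NOR ((r XOR q) XNOR s)) XOR ((r XOR q) XNOR s)

u1 = r XOR q
u3 = u1 XNOR s = (r XOR q) XNOR s
u4 = p NOR u3 = p NOR ((r XOR q) XNOR s)
u5 = u4 XOR u3 = (p NOR ((r XOR q) XNOR s)) XOR ((r XOR q) XNOR s)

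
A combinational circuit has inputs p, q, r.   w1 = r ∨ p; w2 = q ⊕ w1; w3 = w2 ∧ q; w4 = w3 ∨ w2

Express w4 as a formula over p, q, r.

((q ⊕ (r ∨ p)) ∧ q) ∨ (q ⊕ (r ∨ p))

w1 = r ∨ p
w2 = q ⊕ w1 = q ⊕ (r ∨ p)
w3 = w2 ∧ q = (q ⊕ (r ∨ p)) ∧ q
w4 = w3 ∨ w2 = ((q ⊕ (r ∨ p)) ∧ q) ∨ (q ⊕ (r ∨ p))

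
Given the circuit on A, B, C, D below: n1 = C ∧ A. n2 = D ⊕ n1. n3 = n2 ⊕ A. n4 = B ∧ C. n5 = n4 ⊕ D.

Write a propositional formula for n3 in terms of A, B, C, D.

n1 = C ∧ A
n2 = D ⊕ n1 = D ⊕ (C ∧ A)
n3 = n2 ⊕ A = (D ⊕ (C ∧ A)) ⊕ A

(D ⊕ (C ∧ A)) ⊕ A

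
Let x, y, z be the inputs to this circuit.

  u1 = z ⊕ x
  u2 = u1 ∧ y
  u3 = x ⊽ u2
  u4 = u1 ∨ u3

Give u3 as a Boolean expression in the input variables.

x ⊽ ((z ⊕ x) ∧ y)

u1 = z ⊕ x
u2 = u1 ∧ y = (z ⊕ x) ∧ y
u3 = x ⊽ u2 = x ⊽ ((z ⊕ x) ∧ y)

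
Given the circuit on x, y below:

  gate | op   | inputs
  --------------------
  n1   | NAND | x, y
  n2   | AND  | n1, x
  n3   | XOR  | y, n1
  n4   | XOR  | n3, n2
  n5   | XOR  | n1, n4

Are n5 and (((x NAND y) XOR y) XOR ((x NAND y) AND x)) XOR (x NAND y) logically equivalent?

n1 = x NAND y
n2 = n1 AND x = (x NAND y) AND x
n3 = y XOR n1 = y XOR (x NAND y)
n4 = n3 XOR n2 = (y XOR (x NAND y)) XOR ((x NAND y) AND x)
n5 = n1 XOR n4 = (x NAND y) XOR ((y XOR (x NAND y)) XOR ((x NAND y) AND x))
At x=0, y=0: circuit gives 0, formula gives 0.
At x=0, y=1: circuit gives 1, formula gives 1.
Agrees on all 4 inputs.

Yes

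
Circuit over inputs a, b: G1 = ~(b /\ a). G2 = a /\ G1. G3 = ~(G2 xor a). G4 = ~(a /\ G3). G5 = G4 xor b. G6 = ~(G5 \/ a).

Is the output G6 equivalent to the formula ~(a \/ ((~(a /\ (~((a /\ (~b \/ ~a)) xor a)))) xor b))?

G1 = ~(b /\ a)
G2 = a /\ G1 = a /\ (~(b /\ a))
G3 = ~(G2 xor a) = ~((a /\ (~(b /\ a))) xor a)
G4 = ~(a /\ G3) = ~(a /\ (~((a /\ (~(b /\ a))) xor a)))
G5 = G4 xor b = (~(a /\ (~((a /\ (~(b /\ a))) xor a)))) xor b
G6 = ~(G5 \/ a) = ~(((~(a /\ (~((a /\ (~(b /\ a))) xor a)))) xor b) \/ a)
At a=0, b=0: circuit gives 0, formula gives 0.
At a=0, b=1: circuit gives 1, formula gives 1.
Agrees on all 4 inputs.

Yes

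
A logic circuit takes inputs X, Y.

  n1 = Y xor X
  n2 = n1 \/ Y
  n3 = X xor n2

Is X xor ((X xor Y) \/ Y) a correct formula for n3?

n1 = Y xor X
n2 = n1 \/ Y = (Y xor X) \/ Y
n3 = X xor n2 = X xor ((Y xor X) \/ Y)
At X=0, Y=0: circuit gives 0, formula gives 0.
At X=0, Y=1: circuit gives 1, formula gives 1.
Agrees on all 4 inputs.

Yes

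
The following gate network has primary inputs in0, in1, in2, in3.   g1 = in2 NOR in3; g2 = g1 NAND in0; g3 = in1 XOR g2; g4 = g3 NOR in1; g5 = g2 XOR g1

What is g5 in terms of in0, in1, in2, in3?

g1 = in2 NOR in3
g2 = g1 NAND in0 = (in2 NOR in3) NAND in0
g5 = g2 XOR g1 = ((in2 NOR in3) NAND in0) XOR (in2 NOR in3)

((in2 NOR in3) NAND in0) XOR (in2 NOR in3)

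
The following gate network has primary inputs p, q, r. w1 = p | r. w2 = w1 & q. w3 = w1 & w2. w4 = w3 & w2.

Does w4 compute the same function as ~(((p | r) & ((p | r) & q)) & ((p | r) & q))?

w1 = p | r
w2 = w1 & q = (p | r) & q
w3 = w1 & w2 = (p | r) & ((p | r) & q)
w4 = w3 & w2 = ((p | r) & ((p | r) & q)) & ((p | r) & q)
At p=0, q=0, r=0: circuit gives 0, formula gives 1.

No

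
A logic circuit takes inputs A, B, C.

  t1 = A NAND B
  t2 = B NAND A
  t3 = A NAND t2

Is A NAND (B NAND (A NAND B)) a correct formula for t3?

No

t2 = B NAND A
t3 = A NAND t2 = A NAND (B NAND A)
At A=1, B=1, C=0: circuit gives 1, formula gives 0.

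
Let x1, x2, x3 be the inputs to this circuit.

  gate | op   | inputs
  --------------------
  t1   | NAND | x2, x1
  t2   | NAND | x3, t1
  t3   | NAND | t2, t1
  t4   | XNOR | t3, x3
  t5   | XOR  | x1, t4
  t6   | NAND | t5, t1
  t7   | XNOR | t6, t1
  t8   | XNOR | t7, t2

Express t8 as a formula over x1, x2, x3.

(((x1 XOR (((x3 NAND (x2 NAND x1)) NAND (x2 NAND x1)) XNOR x3)) NAND (x2 NAND x1)) XNOR (x2 NAND x1)) XNOR (x3 NAND (x2 NAND x1))

t1 = x2 NAND x1
t2 = x3 NAND t1 = x3 NAND (x2 NAND x1)
t3 = t2 NAND t1 = (x3 NAND (x2 NAND x1)) NAND (x2 NAND x1)
t4 = t3 XNOR x3 = ((x3 NAND (x2 NAND x1)) NAND (x2 NAND x1)) XNOR x3
t5 = x1 XOR t4 = x1 XOR (((x3 NAND (x2 NAND x1)) NAND (x2 NAND x1)) XNOR x3)
t6 = t5 NAND t1 = (x1 XOR (((x3 NAND (x2 NAND x1)) NAND (x2 NAND x1)) XNOR x3)) NAND (x2 NAND x1)
t7 = t6 XNOR t1 = ((x1 XOR (((x3 NAND (x2 NAND x1)) NAND (x2 NAND x1)) XNOR x3)) NAND (x2 NAND x1)) XNOR (x2 NAND x1)
t8 = t7 XNOR t2 = (((x1 XOR (((x3 NAND (x2 NAND x1)) NAND (x2 NAND x1)) XNOR x3)) NAND (x2 NAND x1)) XNOR (x2 NAND x1)) XNOR (x3 NAND (x2 NAND x1))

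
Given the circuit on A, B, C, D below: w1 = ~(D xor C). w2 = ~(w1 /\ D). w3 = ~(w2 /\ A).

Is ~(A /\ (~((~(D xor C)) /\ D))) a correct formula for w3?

Yes

w1 = ~(D xor C)
w2 = ~(w1 /\ D) = ~((~(D xor C)) /\ D)
w3 = ~(w2 /\ A) = ~((~((~(D xor C)) /\ D)) /\ A)
At A=1, B=0, C=0, D=0: circuit gives 0, formula gives 0.
At A=0, B=0, C=0, D=0: circuit gives 1, formula gives 1.
Agrees on all 16 inputs.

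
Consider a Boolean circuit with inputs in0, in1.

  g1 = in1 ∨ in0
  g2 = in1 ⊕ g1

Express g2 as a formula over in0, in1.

in1 ⊕ (in1 ∨ in0)

g1 = in1 ∨ in0
g2 = in1 ⊕ g1 = in1 ⊕ (in1 ∨ in0)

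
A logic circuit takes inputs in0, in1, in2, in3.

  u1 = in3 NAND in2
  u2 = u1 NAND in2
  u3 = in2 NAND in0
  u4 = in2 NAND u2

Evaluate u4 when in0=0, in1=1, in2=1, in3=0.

1

u1 = 0 NAND 1 = 1
u2 = 1 NAND 1 = 0
u4 = 1 NAND 0 = 1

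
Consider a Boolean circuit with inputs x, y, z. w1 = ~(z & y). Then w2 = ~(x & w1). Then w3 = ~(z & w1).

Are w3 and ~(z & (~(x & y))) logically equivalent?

No

w1 = ~(z & y)
w3 = ~(z & w1) = ~(z & (~(z & y)))
At x=0, y=1, z=1: circuit gives 1, formula gives 0.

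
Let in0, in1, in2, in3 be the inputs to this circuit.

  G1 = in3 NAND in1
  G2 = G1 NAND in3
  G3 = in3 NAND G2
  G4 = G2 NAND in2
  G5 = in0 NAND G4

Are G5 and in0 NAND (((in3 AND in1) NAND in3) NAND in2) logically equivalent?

No

G1 = in3 NAND in1
G2 = G1 NAND in3 = (in3 NAND in1) NAND in3
G4 = G2 NAND in2 = ((in3 NAND in1) NAND in3) NAND in2
G5 = in0 NAND G4 = in0 NAND (((in3 NAND in1) NAND in3) NAND in2)
At in0=1, in1=0, in2=1, in3=1: circuit gives 0, formula gives 1.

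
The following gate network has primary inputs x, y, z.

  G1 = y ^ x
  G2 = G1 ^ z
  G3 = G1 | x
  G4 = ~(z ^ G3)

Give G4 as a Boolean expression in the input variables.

G1 = y ^ x
G3 = G1 | x = (y ^ x) | x
G4 = ~(z ^ G3) = ~(z ^ ((y ^ x) | x))

~(z ^ ((y ^ x) | x))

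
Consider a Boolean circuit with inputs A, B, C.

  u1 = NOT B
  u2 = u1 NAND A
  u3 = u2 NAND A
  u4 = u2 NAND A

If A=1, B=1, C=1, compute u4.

u1 = NOT 1 = 0
u2 = 0 NAND 1 = 1
u4 = 1 NAND 1 = 0

0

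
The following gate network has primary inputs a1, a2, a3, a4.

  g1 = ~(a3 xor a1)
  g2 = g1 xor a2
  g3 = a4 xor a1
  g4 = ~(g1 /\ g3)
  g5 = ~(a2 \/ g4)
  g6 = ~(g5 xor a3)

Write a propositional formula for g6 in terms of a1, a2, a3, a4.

g1 = ~(a3 xor a1)
g3 = a4 xor a1
g4 = ~(g1 /\ g3) = ~((~(a3 xor a1)) /\ (a4 xor a1))
g5 = ~(a2 \/ g4) = ~(a2 \/ (~((~(a3 xor a1)) /\ (a4 xor a1))))
g6 = ~(g5 xor a3) = ~((~(a2 \/ (~((~(a3 xor a1)) /\ (a4 xor a1))))) xor a3)

~((~(a2 \/ (~((~(a3 xor a1)) /\ (a4 xor a1))))) xor a3)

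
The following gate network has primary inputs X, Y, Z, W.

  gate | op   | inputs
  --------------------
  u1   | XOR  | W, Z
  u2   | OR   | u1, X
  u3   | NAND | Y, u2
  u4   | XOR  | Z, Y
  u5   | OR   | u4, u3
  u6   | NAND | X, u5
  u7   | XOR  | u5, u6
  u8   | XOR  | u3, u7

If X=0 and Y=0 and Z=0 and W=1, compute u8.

u1 = 1 XOR 0 = 1
u2 = 1 OR 0 = 1
u3 = 0 NAND 1 = 1
u4 = 0 XOR 0 = 0
u5 = 0 OR 1 = 1
u6 = 0 NAND 1 = 1
u7 = 1 XOR 1 = 0
u8 = 1 XOR 0 = 1

1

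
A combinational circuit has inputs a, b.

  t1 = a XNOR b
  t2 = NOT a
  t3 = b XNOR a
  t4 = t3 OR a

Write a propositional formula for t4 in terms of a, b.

t3 = b XNOR a
t4 = t3 OR a = (b XNOR a) OR a

(b XNOR a) OR a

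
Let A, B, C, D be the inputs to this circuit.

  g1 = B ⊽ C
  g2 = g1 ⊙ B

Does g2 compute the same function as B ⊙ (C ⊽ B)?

Yes

g1 = B ⊽ C
g2 = g1 ⊙ B = (B ⊽ C) ⊙ B
At A=0, B=0, C=0, D=0: circuit gives 0, formula gives 0.
At A=0, B=0, C=1, D=0: circuit gives 1, formula gives 1.
Agrees on all 16 inputs.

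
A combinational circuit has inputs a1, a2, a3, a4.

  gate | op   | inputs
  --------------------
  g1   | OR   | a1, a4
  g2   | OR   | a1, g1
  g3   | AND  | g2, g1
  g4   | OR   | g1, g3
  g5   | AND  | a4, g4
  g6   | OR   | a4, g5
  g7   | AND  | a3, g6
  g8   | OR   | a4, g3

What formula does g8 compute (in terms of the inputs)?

g1 = a1 OR a4
g2 = a1 OR g1 = a1 OR (a1 OR a4)
g3 = g2 AND g1 = (a1 OR (a1 OR a4)) AND (a1 OR a4)
g8 = a4 OR g3 = a4 OR ((a1 OR (a1 OR a4)) AND (a1 OR a4))

a4 OR ((a1 OR (a1 OR a4)) AND (a1 OR a4))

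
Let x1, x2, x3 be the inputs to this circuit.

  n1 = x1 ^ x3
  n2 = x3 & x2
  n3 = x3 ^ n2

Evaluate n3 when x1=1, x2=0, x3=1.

n2 = 1 & 0 = 0
n3 = 1 ^ 0 = 1

1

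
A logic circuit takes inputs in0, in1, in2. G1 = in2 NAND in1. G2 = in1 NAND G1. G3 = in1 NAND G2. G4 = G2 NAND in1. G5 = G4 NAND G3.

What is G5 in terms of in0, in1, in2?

G1 = in2 NAND in1
G2 = in1 NAND G1 = in1 NAND (in2 NAND in1)
G3 = in1 NAND G2 = in1 NAND (in1 NAND (in2 NAND in1))
G4 = G2 NAND in1 = (in1 NAND (in2 NAND in1)) NAND in1
G5 = G4 NAND G3 = ((in1 NAND (in2 NAND in1)) NAND in1) NAND (in1 NAND (in1 NAND (in2 NAND in1)))

((in1 NAND (in2 NAND in1)) NAND in1) NAND (in1 NAND (in1 NAND (in2 NAND in1)))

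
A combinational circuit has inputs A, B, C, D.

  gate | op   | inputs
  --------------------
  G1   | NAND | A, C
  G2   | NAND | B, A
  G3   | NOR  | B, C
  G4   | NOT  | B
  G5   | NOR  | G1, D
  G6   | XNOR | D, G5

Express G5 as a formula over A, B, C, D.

(A NAND C) NOR D

G1 = A NAND C
G5 = G1 NOR D = (A NAND C) NOR D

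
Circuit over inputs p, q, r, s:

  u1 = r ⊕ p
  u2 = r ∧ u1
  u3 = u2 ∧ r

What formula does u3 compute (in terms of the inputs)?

u1 = r ⊕ p
u2 = r ∧ u1 = r ∧ (r ⊕ p)
u3 = u2 ∧ r = (r ∧ (r ⊕ p)) ∧ r

(r ∧ (r ⊕ p)) ∧ r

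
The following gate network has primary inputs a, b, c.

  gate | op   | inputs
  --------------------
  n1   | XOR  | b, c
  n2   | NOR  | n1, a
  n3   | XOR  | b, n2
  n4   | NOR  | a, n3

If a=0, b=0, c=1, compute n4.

n1 = 0 XOR 1 = 1
n2 = 1 NOR 0 = 0
n3 = 0 XOR 0 = 0
n4 = 0 NOR 0 = 1

1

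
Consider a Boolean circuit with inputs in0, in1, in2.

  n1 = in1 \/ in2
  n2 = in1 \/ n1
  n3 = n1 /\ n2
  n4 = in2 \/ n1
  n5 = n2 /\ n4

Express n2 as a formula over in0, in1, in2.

in1 \/ (in1 \/ in2)

n1 = in1 \/ in2
n2 = in1 \/ n1 = in1 \/ (in1 \/ in2)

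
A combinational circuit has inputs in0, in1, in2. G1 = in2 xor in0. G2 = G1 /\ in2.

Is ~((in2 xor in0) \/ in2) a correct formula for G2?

No

G1 = in2 xor in0
G2 = G1 /\ in2 = (in2 xor in0) /\ in2
At in0=0, in1=0, in2=0: circuit gives 0, formula gives 1.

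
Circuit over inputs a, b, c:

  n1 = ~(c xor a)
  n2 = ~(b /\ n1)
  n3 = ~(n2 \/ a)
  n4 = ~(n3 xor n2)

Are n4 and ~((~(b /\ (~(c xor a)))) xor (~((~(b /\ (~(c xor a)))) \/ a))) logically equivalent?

n1 = ~(c xor a)
n2 = ~(b /\ n1) = ~(b /\ (~(c xor a)))
n3 = ~(n2 \/ a) = ~((~(b /\ (~(c xor a)))) \/ a)
n4 = ~(n3 xor n2) = ~((~((~(b /\ (~(c xor a)))) \/ a)) xor (~(b /\ (~(c xor a)))))
At a=0, b=0, c=0: circuit gives 0, formula gives 0.
At a=1, b=1, c=1: circuit gives 1, formula gives 1.
Agrees on all 8 inputs.

Yes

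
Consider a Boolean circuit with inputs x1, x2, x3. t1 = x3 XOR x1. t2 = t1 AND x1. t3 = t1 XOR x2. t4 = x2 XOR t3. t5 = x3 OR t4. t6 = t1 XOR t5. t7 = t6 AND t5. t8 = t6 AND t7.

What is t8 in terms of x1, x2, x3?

((x3 XOR x1) XOR (x3 OR (x2 XOR ((x3 XOR x1) XOR x2)))) AND (((x3 XOR x1) XOR (x3 OR (x2 XOR ((x3 XOR x1) XOR x2)))) AND (x3 OR (x2 XOR ((x3 XOR x1) XOR x2))))

t1 = x3 XOR x1
t3 = t1 XOR x2 = (x3 XOR x1) XOR x2
t4 = x2 XOR t3 = x2 XOR ((x3 XOR x1) XOR x2)
t5 = x3 OR t4 = x3 OR (x2 XOR ((x3 XOR x1) XOR x2))
t6 = t1 XOR t5 = (x3 XOR x1) XOR (x3 OR (x2 XOR ((x3 XOR x1) XOR x2)))
t7 = t6 AND t5 = ((x3 XOR x1) XOR (x3 OR (x2 XOR ((x3 XOR x1) XOR x2)))) AND (x3 OR (x2 XOR ((x3 XOR x1) XOR x2)))
t8 = t6 AND t7 = ((x3 XOR x1) XOR (x3 OR (x2 XOR ((x3 XOR x1) XOR x2)))) AND (((x3 XOR x1) XOR (x3 OR (x2 XOR ((x3 XOR x1) XOR x2)))) AND (x3 OR (x2 XOR ((x3 XOR x1) XOR x2))))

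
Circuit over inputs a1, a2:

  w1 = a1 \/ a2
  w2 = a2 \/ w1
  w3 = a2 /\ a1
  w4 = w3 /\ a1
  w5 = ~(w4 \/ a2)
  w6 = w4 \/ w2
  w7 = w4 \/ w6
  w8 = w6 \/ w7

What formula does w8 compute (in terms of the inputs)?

w1 = a1 \/ a2
w2 = a2 \/ w1 = a2 \/ (a1 \/ a2)
w3 = a2 /\ a1
w4 = w3 /\ a1 = (a2 /\ a1) /\ a1
w6 = w4 \/ w2 = ((a2 /\ a1) /\ a1) \/ (a2 \/ (a1 \/ a2))
w7 = w4 \/ w6 = ((a2 /\ a1) /\ a1) \/ (((a2 /\ a1) /\ a1) \/ (a2 \/ (a1 \/ a2)))
w8 = w6 \/ w7 = (((a2 /\ a1) /\ a1) \/ (a2 \/ (a1 \/ a2))) \/ (((a2 /\ a1) /\ a1) \/ (((a2 /\ a1) /\ a1) \/ (a2 \/ (a1 \/ a2))))

(((a2 /\ a1) /\ a1) \/ (a2 \/ (a1 \/ a2))) \/ (((a2 /\ a1) /\ a1) \/ (((a2 /\ a1) /\ a1) \/ (a2 \/ (a1 \/ a2))))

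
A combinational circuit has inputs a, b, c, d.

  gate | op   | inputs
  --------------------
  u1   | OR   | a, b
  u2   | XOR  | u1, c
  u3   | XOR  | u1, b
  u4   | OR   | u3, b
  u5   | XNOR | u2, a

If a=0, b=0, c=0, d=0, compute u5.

1

u1 = 0 OR 0 = 0
u2 = 0 XOR 0 = 0
u5 = 0 XNOR 0 = 1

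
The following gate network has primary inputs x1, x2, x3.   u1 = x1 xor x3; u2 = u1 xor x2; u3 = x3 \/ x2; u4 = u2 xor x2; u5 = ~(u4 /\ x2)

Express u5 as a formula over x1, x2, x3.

~((((x1 xor x3) xor x2) xor x2) /\ x2)

u1 = x1 xor x3
u2 = u1 xor x2 = (x1 xor x3) xor x2
u4 = u2 xor x2 = ((x1 xor x3) xor x2) xor x2
u5 = ~(u4 /\ x2) = ~((((x1 xor x3) xor x2) xor x2) /\ x2)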